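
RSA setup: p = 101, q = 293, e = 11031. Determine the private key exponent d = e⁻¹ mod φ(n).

11671

φ(n) = (p−1)(q−1) = 100·292 = 29200.
Need d with 11031·d ≡ 1 (mod 29200). Apply the extended Euclidean algorithm:
29200 = 2×11031 + 7138
11031 = 1×7138 + 3893
7138 = 1×3893 + 3245
3893 = 1×3245 + 648
3245 = 5×648 + 5
648 = 129×5 + 3
5 = 1×3 + 2
3 = 1×2 + 1
2 = 2×1 + 0
Back-substitute:
1 = 3 − 2
1 = −5 + 2·3
1 = 2·648 − 259·5
1 = −259·3245 + 1297·648
1 = 1297·3893 − 1556·3245
1 = −1556·7138 + 2853·3893
1 = 2853·11031 − 4409·7138
1 = −4409·29200 + 11671·11031
So 11031·11671 ≡ 1 (mod 29200), hence d = 11671.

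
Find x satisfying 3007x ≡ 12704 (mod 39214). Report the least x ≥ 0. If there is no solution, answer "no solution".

First find gcd(3007, 39214):
39214 = 13·3007 + 123
3007 = 24·123 + 55
123 = 2·55 + 13
55 = 4·13 + 3
13 = 4·3 + 1
3 = 3·1 + 0
gcd = 1, so a unique solution mod 39214 exists.
Back-substitute for the Bézout coefficients:
1 = 13 − 4·3
1 = −4·55 + 17·13
1 = 17·123 − 38·55
1 = −38·3007 + 929·123
1 = 929·39214 − 12115·3007
So 3007·(-12115) ≡ 1 (mod 39214), giving 3007⁻¹ ≡ 27099.
x ≡ 3007⁻¹·12704 ≡ 27099·12704 ≡ 5990 (mod 39214).

5990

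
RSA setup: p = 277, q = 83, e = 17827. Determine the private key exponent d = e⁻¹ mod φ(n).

18619

φ(n) = (p−1)(q−1) = 276·82 = 22632.
Need d with 17827·d ≡ 1 (mod 22632). Apply the extended Euclidean algorithm:
22632 = 1·17827 + 4805
17827 = 3·4805 + 3412
4805 = 1·3412 + 1393
3412 = 2·1393 + 626
1393 = 2·626 + 141
626 = 4·141 + 62
141 = 2·62 + 17
62 = 3·17 + 11
17 = 1·11 + 6
11 = 1·6 + 5
6 = 1·5 + 1
5 = 5·1 + 0
Back-substitute:
1 = 6 − 5
1 = −11 + 2·6
1 = 2·17 − 3·11
1 = −3·62 + 11·17
1 = 11·141 − 25·62
1 = −25·626 + 111·141
1 = 111·1393 − 247·626
1 = −247·3412 + 605·1393
1 = 605·4805 − 852·3412
1 = −852·17827 + 3161·4805
1 = 3161·22632 − 4013·17827
So 17827·(-4013) ≡ 1 (mod 22632), hence d ≡ -4013 ≡ 18619 (mod 22632).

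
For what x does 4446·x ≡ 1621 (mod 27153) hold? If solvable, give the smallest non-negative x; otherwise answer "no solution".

gcd(4446, 27153):
27153 = 6×4446 + 477
4446 = 9×477 + 153
477 = 3×153 + 18
153 = 8×18 + 9
18 = 2×9 + 0
gcd = 9, but 9 ∤ 1621, so the congruence has no solution.

no solution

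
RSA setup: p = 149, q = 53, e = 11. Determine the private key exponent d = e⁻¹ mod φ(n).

φ(n) = (p−1)(q−1) = 148·52 = 7696.
Need d with 11·d ≡ 1 (mod 7696). Apply the extended Euclidean algorithm:
7696 = 699×11 + 7
11 = 1×7 + 4
7 = 1×4 + 3
4 = 1×3 + 1
3 = 3×1 + 0
Back-substitute:
1 = 4 − 3
1 = −7 + 2·4
1 = 2·11 − 3·7
1 = −3·7696 + 2099·11
So 11·2099 ≡ 1 (mod 7696), hence d = 2099.

2099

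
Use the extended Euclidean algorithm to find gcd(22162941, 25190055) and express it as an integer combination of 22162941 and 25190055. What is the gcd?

Euclidean algorithm:
25190055 = 1·22162941 + 3027114
22162941 = 7·3027114 + 973143
3027114 = 3·973143 + 107685
973143 = 9·107685 + 3978
107685 = 27·3978 + 279
3978 = 14·279 + 72
279 = 3·72 + 63
72 = 1·63 + 9
63 = 7·9 + 0
gcd(22162941, 25190055) = 9.
Working backward:
9 = 72 − 63
9 = −279 + 4·72
9 = 4·3978 − 57·279
9 = −57·107685 + 1543·3978
9 = 1543·973143 − 13944·107685
9 = −13944·3027114 + 43375·973143
9 = 43375·22162941 − 317569·3027114
9 = −317569·25190055 + 360944·22162941
So 9 = (-317569)·25190055 + (360944)·22162941.

9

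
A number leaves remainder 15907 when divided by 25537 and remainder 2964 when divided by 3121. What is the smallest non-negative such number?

Write x = 15907 + 25537·k. Then 25537·k ≡ 2964 − 15907 ≡ 2662 (mod 3121).
Need 25537⁻¹ mod 3121. Extended Euclid on (3121, 569):
3121 = 5×569 + 276
569 = 2×276 + 17
276 = 16×17 + 4
17 = 4×4 + 1
4 = 4×1 + 0
Back-substitute:
1 = 17 − 4·4
1 = −4·276 + 65·17
1 = 65·569 − 134·276
1 = −134·3121 + 735·569
25537⁻¹ ≡ 735 (mod 3121), so k ≡ 735·2662 ≡ 2824 (mod 3121).
x = 15907 + 25537·2824 = 72132395.

72132395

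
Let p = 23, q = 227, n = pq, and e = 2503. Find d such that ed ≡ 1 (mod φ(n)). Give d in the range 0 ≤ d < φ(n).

φ(n) = (p−1)(q−1) = 22·226 = 4972.
Need d with 2503·d ≡ 1 (mod 4972). Apply the extended Euclidean algorithm:
4972 = 1·2503 + 2469
2503 = 1·2469 + 34
2469 = 72·34 + 21
34 = 1·21 + 13
21 = 1·13 + 8
13 = 1·8 + 5
8 = 1·5 + 3
5 = 1·3 + 2
3 = 1·2 + 1
2 = 2·1 + 0
Back-substitute:
1 = 3 − 2
1 = −5 + 2·3
1 = 2·8 − 3·5
1 = −3·13 + 5·8
1 = 5·21 − 8·13
1 = −8·34 + 13·21
1 = 13·2469 − 944·34
1 = −944·2503 + 957·2469
1 = 957·4972 − 1901·2503
So 2503·(-1901) ≡ 1 (mod 4972), hence d ≡ -1901 ≡ 3071 (mod 4972).

3071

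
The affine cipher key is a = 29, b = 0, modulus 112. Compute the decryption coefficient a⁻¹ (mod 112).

85

Extended Euclidean algorithm:
112 = 3*29 + 25
29 = 1*25 + 4
25 = 6*4 + 1
4 = 4*1 + 0
The gcd is 1. Working backward:
1 = 25 − 6·4
1 = −6·29 + 7·25
1 = 7·112 − 27·29
So 29·(-27) ≡ 1 (mod 112), and -27 ≡ 85 (mod 112).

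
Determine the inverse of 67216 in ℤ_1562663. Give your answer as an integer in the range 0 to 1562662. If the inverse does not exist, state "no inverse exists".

1193502

gcd(1562663, 67216) by repeated division:
1562663 = 23*67216 + 16695
67216 = 4*16695 + 436
16695 = 38*436 + 127
436 = 3*127 + 55
127 = 2*55 + 17
55 = 3*17 + 4
17 = 4*4 + 1
4 = 4*1 + 0
Since gcd(67216, 1562663) = 1, back-substitute to write 1 as a combination:
1 = 17 − 4·4
1 = −4·55 + 13·17
1 = 13·127 − 30·55
1 = −30·436 + 103·127
1 = 103·16695 − 3944·436
1 = −3944·67216 + 15879·16695
1 = 15879·1562663 − 369161·67216
Hence 67216⁻¹ ≡ -369161 ≡ 1193502 (mod 1562663).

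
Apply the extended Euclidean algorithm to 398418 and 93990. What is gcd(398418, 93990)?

Apply Euclid's algorithm to 398418 and 93990:
398418 = 4*93990 + 22458
93990 = 4*22458 + 4158
22458 = 5*4158 + 1668
4158 = 2*1668 + 822
1668 = 2*822 + 24
822 = 34*24 + 6
24 = 4*6 + 0
gcd(398418, 93990) = 6.
Express as a combination:
6 = 822 − 34·24
6 = −34·1668 + 69·822
6 = 69·4158 − 172·1668
6 = −172·22458 + 929·4158
6 = 929·93990 − 3888·22458
6 = −3888·398418 + 16481·93990
So 6 = (-3888)·398418 + (16481)·93990.

6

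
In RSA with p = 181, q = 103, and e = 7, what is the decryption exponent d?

φ(n) = (p−1)(q−1) = 180·102 = 18360.
Need d with 7·d ≡ 1 (mod 18360). Apply the extended Euclidean algorithm:
18360 = 2622*7 + 6
7 = 1*6 + 1
6 = 6*1 + 0
Back-substitute:
1 = 7 − 6
1 = −18360 + 2623·7
So 7·2623 ≡ 1 (mod 18360), hence d = 2623.

2623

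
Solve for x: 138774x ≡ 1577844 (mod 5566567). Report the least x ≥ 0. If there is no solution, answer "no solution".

1996168

First find gcd(138774, 5566567):
5566567 = 40*138774 + 15607
138774 = 8*15607 + 13918
15607 = 1*13918 + 1689
13918 = 8*1689 + 406
1689 = 4*406 + 65
406 = 6*65 + 16
65 = 4*16 + 1
16 = 16*1 + 0
gcd = 1, so a unique solution mod 5566567 exists.
Back-substitute for the Bézout coefficients:
1 = 65 − 4·16
1 = −4·406 + 25·65
1 = 25·1689 − 104·406
1 = −104·13918 + 857·1689
1 = 857·15607 − 961·13918
1 = −961·138774 + 8545·15607
1 = 8545·5566567 − 342761·138774
So 138774·(-342761) ≡ 1 (mod 5566567), giving 138774⁻¹ ≡ 5223806.
x ≡ 138774⁻¹·1577844 ≡ 5223806·1577844 ≡ 1996168 (mod 5566567).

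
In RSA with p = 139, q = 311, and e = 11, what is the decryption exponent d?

φ(n) = (p−1)(q−1) = 138·310 = 42780.
Need d with 11·d ≡ 1 (mod 42780). Apply the extended Euclidean algorithm:
42780 = 3889·11 + 1
11 = 11·1 + 0
Back-substitute:
1 = 42780 − 3889·11
So 11·(-3889) ≡ 1 (mod 42780), hence d ≡ -3889 ≡ 38891 (mod 42780).

38891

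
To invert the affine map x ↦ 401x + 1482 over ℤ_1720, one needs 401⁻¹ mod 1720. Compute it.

Run Euclid on (1720, 401):
1720 = 4*401 + 116
401 = 3*116 + 53
116 = 2*53 + 10
53 = 5*10 + 3
10 = 3*3 + 1
3 = 3*1 + 0
gcd = 1, so the inverse exists. Back-substitute:
1 = 10 − 3·3
1 = −3·53 + 16·10
1 = 16·116 − 35·53
1 = −35·401 + 121·116
1 = 121·1720 − 519·401
So 401·(-519) ≡ 1 (mod 1720), and -519 ≡ 1201 (mod 1720).

1201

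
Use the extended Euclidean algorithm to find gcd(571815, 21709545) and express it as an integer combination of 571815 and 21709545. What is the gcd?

15

Euclidean algorithm:
21709545 = 37×571815 + 552390
571815 = 1×552390 + 19425
552390 = 28×19425 + 8490
19425 = 2×8490 + 2445
8490 = 3×2445 + 1155
2445 = 2×1155 + 135
1155 = 8×135 + 75
135 = 1×75 + 60
75 = 1×60 + 15
60 = 4×15 + 0
gcd(571815, 21709545) = 15.
Express as a combination:
15 = 75 − 60
15 = −135 + 2·75
15 = 2·1155 − 17·135
15 = −17·2445 + 36·1155
15 = 36·8490 − 125·2445
15 = −125·19425 + 286·8490
15 = 286·552390 − 8133·19425
15 = −8133·571815 + 8419·552390
15 = 8419·21709545 − 319636·571815
So 15 = (8419)·21709545 + (-319636)·571815.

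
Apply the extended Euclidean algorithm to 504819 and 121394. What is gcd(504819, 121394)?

Apply Euclid's algorithm to 504819 and 121394:
504819 = 4×121394 + 19243
121394 = 6×19243 + 5936
19243 = 3×5936 + 1435
5936 = 4×1435 + 196
1435 = 7×196 + 63
196 = 3×63 + 7
63 = 9×7 + 0
gcd(504819, 121394) = 7.
Working backward:
7 = 196 − 3·63
7 = −3·1435 + 22·196
7 = 22·5936 − 91·1435
7 = −91·19243 + 295·5936
7 = 295·121394 − 1861·19243
7 = −1861·504819 + 7739·121394
So 7 = (-1861)·504819 + (7739)·121394.

7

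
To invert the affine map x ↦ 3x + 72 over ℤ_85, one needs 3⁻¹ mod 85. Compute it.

57

Run Euclid on (85, 3):
85 = 28·3 + 1
3 = 3·1 + 0
Since gcd(3, 85) = 1, back-substitute to write 1 as a combination:
1 = 85 − 28·3
Thus 3·(-28) ≡ 1 (mod 85); reducing, -28 mod 85 = 57.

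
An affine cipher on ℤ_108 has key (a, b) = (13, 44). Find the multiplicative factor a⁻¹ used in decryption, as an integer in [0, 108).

25

Extended Euclidean algorithm:
108 = 8×13 + 4
13 = 3×4 + 1
4 = 4×1 + 0
Since gcd(13, 108) = 1, back-substitute to write 1 as a combination:
1 = 13 − 3·4
1 = −3·108 + 25·13
So 13·25 ≡ 1 (mod 108).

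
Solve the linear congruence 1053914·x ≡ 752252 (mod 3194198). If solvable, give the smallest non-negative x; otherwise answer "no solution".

First find gcd(1053914, 3194198):
3194198 = 3×1053914 + 32456
1053914 = 32×32456 + 15322
32456 = 2×15322 + 1812
15322 = 8×1812 + 826
1812 = 2×826 + 160
826 = 5×160 + 26
160 = 6×26 + 4
26 = 6×4 + 2
4 = 2×2 + 0
gcd = 2 and 2 | 752252, so solutions exist. Divide through by 2: 526957x ≡ 376126 (mod 1597099).
Now find 526957⁻¹ mod 1597099:
1597099 = 3*526957 + 16228
526957 = 32*16228 + 7661
16228 = 2*7661 + 906
7661 = 8*906 + 413
906 = 2*413 + 80
413 = 5*80 + 13
80 = 6*13 + 2
13 = 6*2 + 1
2 = 2*1 + 0
Back-substitute:
1 = 13 − 6·2
1 = −6·80 + 37·13
1 = 37·413 − 191·80
1 = −191·906 + 419·413
1 = 419·7661 − 3543·906
1 = −3543·16228 + 7505·7661
1 = 7505·526957 − 243703·16228
1 = −243703·1597099 + 738614·526957
So 526957⁻¹ ≡ 738614 (mod 1597099).
Then x ≡ 738614·376126 ≡ 1349611 (mod 1597099); the smallest non-negative solution is x = 1349611.

1349611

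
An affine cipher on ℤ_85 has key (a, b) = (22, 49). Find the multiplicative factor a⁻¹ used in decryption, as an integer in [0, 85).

58

Extended Euclidean algorithm:
85 = 3×22 + 19
22 = 1×19 + 3
19 = 6×3 + 1
3 = 3×1 + 0
gcd = 1, so the inverse exists. Back-substitute:
1 = 19 − 6·3
1 = −6·22 + 7·19
1 = 7·85 − 27·22
Thus 22·(-27) ≡ 1 (mod 85); reducing, -27 mod 85 = 58.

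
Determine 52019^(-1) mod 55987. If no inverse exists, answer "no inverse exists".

Run Euclid on (55987, 52019):
55987 = 1×52019 + 3968
52019 = 13×3968 + 435
3968 = 9×435 + 53
435 = 8×53 + 11
53 = 4×11 + 9
11 = 1×9 + 2
9 = 4×2 + 1
2 = 2×1 + 0
The gcd is 1. Working backward:
1 = 9 − 4·2
1 = −4·11 + 5·9
1 = 5·53 − 24·11
1 = −24·435 + 197·53
1 = 197·3968 − 1797·435
1 = −1797·52019 + 23558·3968
1 = 23558·55987 − 25355·52019
So 52019·(-25355) ≡ 1 (mod 55987), and -25355 ≡ 30632 (mod 55987).

30632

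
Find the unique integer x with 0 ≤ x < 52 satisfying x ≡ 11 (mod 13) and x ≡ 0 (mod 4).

24

Write x = 11 + 13·k. Then 13·k ≡ 0 − 11 ≡ 1 (mod 4).
Need 13⁻¹ mod 4. Extended Euclid on (4, 1):
4 = 4×1 + 0
13⁻¹ ≡ 1 (mod 4), so k ≡ 1·1 ≡ 1 (mod 4).
x = 11 + 13·1 = 24.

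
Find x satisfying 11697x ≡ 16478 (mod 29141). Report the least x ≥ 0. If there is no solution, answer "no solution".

First find gcd(11697, 29141):
29141 = 2·11697 + 5747
11697 = 2·5747 + 203
5747 = 28·203 + 63
203 = 3·63 + 14
63 = 4·14 + 7
14 = 2·7 + 0
gcd = 7 and 7 | 16478, so solutions exist. Divide through by 7: 1671x ≡ 2354 (mod 4163).
Now find 1671⁻¹ mod 4163:
4163 = 2×1671 + 821
1671 = 2×821 + 29
821 = 28×29 + 9
29 = 3×9 + 2
9 = 4×2 + 1
2 = 2×1 + 0
Back-substitute:
1 = 9 − 4·2
1 = −4·29 + 13·9
1 = 13·821 − 368·29
1 = −368·1671 + 749·821
1 = 749·4163 − 1866·1671
So 1671·(-1866) ≡ 1 (mod 4163), i.e. 1671⁻¹ ≡ 2297.
Then x ≡ 2297·2354 ≡ 3564 (mod 4163); the smallest non-negative solution is x = 3564.

3564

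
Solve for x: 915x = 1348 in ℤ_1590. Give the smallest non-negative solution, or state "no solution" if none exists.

gcd(915, 1590):
1590 = 1·915 + 675
915 = 1·675 + 240
675 = 2·240 + 195
240 = 1·195 + 45
195 = 4·45 + 15
45 = 3·15 + 0
gcd = 15, but 15 ∤ 1348, so the congruence has no solution.

no solution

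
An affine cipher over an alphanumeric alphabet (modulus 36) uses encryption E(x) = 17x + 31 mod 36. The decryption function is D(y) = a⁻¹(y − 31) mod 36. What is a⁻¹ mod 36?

gcd(36, 17) by repeated division:
36 = 2·17 + 2
17 = 8·2 + 1
2 = 2·1 + 0
gcd = 1, so the inverse exists. Back-substitute:
1 = 17 − 8·2
1 = −8·36 + 17·17
So 17·17 ≡ 1 (mod 36).

17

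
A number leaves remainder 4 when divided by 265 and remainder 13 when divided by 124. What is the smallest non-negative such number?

Write x = 4 + 265·k. Then 265·k ≡ 13 − 4 ≡ 9 (mod 124).
Need 265⁻¹ mod 124. Extended Euclid on (124, 17):
124 = 7·17 + 5
17 = 3·5 + 2
5 = 2·2 + 1
2 = 2·1 + 0
Back-substitute:
1 = 5 − 2·2
1 = −2·17 + 7·5
1 = 7·124 − 51·17
265⁻¹ ≡ 73 (mod 124), so k ≡ 73·9 ≡ 37 (mod 124).
x = 4 + 265·37 = 9809.

9809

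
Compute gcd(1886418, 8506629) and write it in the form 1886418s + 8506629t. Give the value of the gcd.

Euclidean algorithm:
8506629 = 4*1886418 + 960957
1886418 = 1*960957 + 925461
960957 = 1*925461 + 35496
925461 = 26*35496 + 2565
35496 = 13*2565 + 2151
2565 = 1*2151 + 414
2151 = 5*414 + 81
414 = 5*81 + 9
81 = 9*9 + 0
gcd(1886418, 8506629) = 9.
Working backward:
9 = 414 − 5·81
9 = −5·2151 + 26·414
9 = 26·2565 − 31·2151
9 = −31·35496 + 429·2565
9 = 429·925461 − 11185·35496
9 = −11185·960957 + 11614·925461
9 = 11614·1886418 − 22799·960957
9 = −22799·8506629 + 102810·1886418
So 9 = (-22799)·8506629 + (102810)·1886418.

9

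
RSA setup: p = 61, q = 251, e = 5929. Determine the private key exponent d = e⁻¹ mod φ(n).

φ(n) = (p−1)(q−1) = 60·250 = 15000.
Need d with 5929·d ≡ 1 (mod 15000). Apply the extended Euclidean algorithm:
15000 = 2×5929 + 3142
5929 = 1×3142 + 2787
3142 = 1×2787 + 355
2787 = 7×355 + 302
355 = 1×302 + 53
302 = 5×53 + 37
53 = 1×37 + 16
37 = 2×16 + 5
16 = 3×5 + 1
5 = 5×1 + 0
Back-substitute:
1 = 16 − 3·5
1 = −3·37 + 7·16
1 = 7·53 − 10·37
1 = −10·302 + 57·53
1 = 57·355 − 67·302
1 = −67·2787 + 526·355
1 = 526·3142 − 593·2787
1 = −593·5929 + 1119·3142
1 = 1119·15000 − 2831·5929
So 5929·(-2831) ≡ 1 (mod 15000), hence d ≡ -2831 ≡ 12169 (mod 15000).

12169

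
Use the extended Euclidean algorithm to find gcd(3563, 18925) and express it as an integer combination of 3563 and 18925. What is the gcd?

Apply Euclid's algorithm to 18925 and 3563:
18925 = 5×3563 + 1110
3563 = 3×1110 + 233
1110 = 4×233 + 178
233 = 1×178 + 55
178 = 3×55 + 13
55 = 4×13 + 3
13 = 4×3 + 1
3 = 3×1 + 0
gcd(3563, 18925) = 1.
Working backward:
1 = 13 − 4·3
1 = −4·55 + 17·13
1 = 17·178 − 55·55
1 = −55·233 + 72·178
1 = 72·1110 − 343·233
1 = −343·3563 + 1101·1110
1 = 1101·18925 − 5848·3563
So 1 = (1101)·18925 + (-5848)·3563.

1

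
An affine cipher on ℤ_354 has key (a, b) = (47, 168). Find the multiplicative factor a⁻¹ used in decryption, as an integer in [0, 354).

113

Apply the Euclidean algorithm to 354 and 47:
354 = 7×47 + 25
47 = 1×25 + 22
25 = 1×22 + 3
22 = 7×3 + 1
3 = 3×1 + 0
gcd = 1, so the inverse exists. Back-substitute:
1 = 22 − 7·3
1 = −7·25 + 8·22
1 = 8·47 − 15·25
1 = −15·354 + 113·47
So 47·113 ≡ 1 (mod 354).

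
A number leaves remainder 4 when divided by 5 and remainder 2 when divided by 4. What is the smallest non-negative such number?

14

Write x = 4 + 5·k. Then 5·k ≡ 2 − 4 ≡ 2 (mod 4).
Need 5⁻¹ mod 4. Extended Euclid on (4, 1):
4 = 4×1 + 0
5⁻¹ ≡ 1 (mod 4), so k ≡ 1·2 ≡ 2 (mod 4).
x = 4 + 5·2 = 14.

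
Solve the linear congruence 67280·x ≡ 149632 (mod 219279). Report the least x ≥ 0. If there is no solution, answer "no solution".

First find gcd(67280, 219279):
219279 = 3·67280 + 17439
67280 = 3·17439 + 14963
17439 = 1·14963 + 2476
14963 = 6·2476 + 107
2476 = 23·107 + 15
107 = 7·15 + 2
15 = 7·2 + 1
2 = 2·1 + 0
gcd = 1, so a unique solution mod 219279 exists.
Back-substitute for the Bézout coefficients:
1 = 15 − 7·2
1 = −7·107 + 50·15
1 = 50·2476 − 1157·107
1 = −1157·14963 + 6992·2476
1 = 6992·17439 − 8149·14963
1 = −8149·67280 + 31439·17439
1 = 31439·219279 − 102466·67280
So 67280·(-102466) ≡ 1 (mod 219279), giving 67280⁻¹ ≡ 116813.
x ≡ 67280⁻¹·149632 ≡ 116813·149632 ≡ 14447 (mod 219279).

14447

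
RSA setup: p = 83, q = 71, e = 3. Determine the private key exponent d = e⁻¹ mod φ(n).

3827

φ(n) = (p−1)(q−1) = 82·70 = 5740.
Need d with 3·d ≡ 1 (mod 5740). Apply the extended Euclidean algorithm:
5740 = 1913×3 + 1
3 = 3×1 + 0
Back-substitute:
1 = 5740 − 1913·3
So 3·(-1913) ≡ 1 (mod 5740), hence d ≡ -1913 ≡ 3827 (mod 5740).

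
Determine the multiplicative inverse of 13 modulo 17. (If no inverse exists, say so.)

Extended Euclidean algorithm:
17 = 1*13 + 4
13 = 3*4 + 1
4 = 4*1 + 0
Since gcd(13, 17) = 1, back-substitute to write 1 as a combination:
1 = 13 − 3·4
1 = −3·17 + 4·13
So 13·4 ≡ 1 (mod 17).

4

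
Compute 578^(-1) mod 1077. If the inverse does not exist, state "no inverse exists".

Apply the Euclidean algorithm to 1077 and 578:
1077 = 1*578 + 499
578 = 1*499 + 79
499 = 6*79 + 25
79 = 3*25 + 4
25 = 6*4 + 1
4 = 4*1 + 0
The gcd is 1. Working backward:
1 = 25 − 6·4
1 = −6·79 + 19·25
1 = 19·499 − 120·79
1 = −120·578 + 139·499
1 = 139·1077 − 259·578
Hence 578⁻¹ ≡ -259 ≡ 818 (mod 1077).

818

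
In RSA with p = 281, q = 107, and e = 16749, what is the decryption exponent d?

6149

φ(n) = (p−1)(q−1) = 280·106 = 29680.
Need d with 16749·d ≡ 1 (mod 29680). Apply the extended Euclidean algorithm:
29680 = 1·16749 + 12931
16749 = 1·12931 + 3818
12931 = 3·3818 + 1477
3818 = 2·1477 + 864
1477 = 1·864 + 613
864 = 1·613 + 251
613 = 2·251 + 111
251 = 2·111 + 29
111 = 3·29 + 24
29 = 1·24 + 5
24 = 4·5 + 4
5 = 1·4 + 1
4 = 4·1 + 0
Back-substitute:
1 = 5 − 4
1 = −24 + 5·5
1 = 5·29 − 6·24
1 = −6·111 + 23·29
1 = 23·251 − 52·111
1 = −52·613 + 127·251
1 = 127·864 − 179·613
1 = −179·1477 + 306·864
1 = 306·3818 − 791·1477
1 = −791·12931 + 2679·3818
1 = 2679·16749 − 3470·12931
1 = −3470·29680 + 6149·16749
So 16749·6149 ≡ 1 (mod 29680), hence d = 6149.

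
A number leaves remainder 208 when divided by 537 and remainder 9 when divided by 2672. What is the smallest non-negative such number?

69481

Write x = 208 + 537·k. Then 537·k ≡ 9 − 208 ≡ 2473 (mod 2672).
Need 537⁻¹ mod 2672. Extended Euclid on (2672, 537):
2672 = 4·537 + 524
537 = 1·524 + 13
524 = 40·13 + 4
13 = 3·4 + 1
4 = 4·1 + 0
Back-substitute:
1 = 13 − 3·4
1 = −3·524 + 121·13
1 = 121·537 − 124·524
1 = −124·2672 + 617·537
537⁻¹ ≡ 617 (mod 2672), so k ≡ 617·2473 ≡ 129 (mod 2672).
x = 208 + 537·129 = 69481.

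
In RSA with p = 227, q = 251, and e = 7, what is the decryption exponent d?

16143

φ(n) = (p−1)(q−1) = 226·250 = 56500.
Need d with 7·d ≡ 1 (mod 56500). Apply the extended Euclidean algorithm:
56500 = 8071*7 + 3
7 = 2*3 + 1
3 = 3*1 + 0
Back-substitute:
1 = 7 − 2·3
1 = −2·56500 + 16143·7
So 7·16143 ≡ 1 (mod 56500), hence d = 16143.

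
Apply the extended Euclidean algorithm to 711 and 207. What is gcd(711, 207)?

9

Euclidean algorithm:
711 = 3×207 + 90
207 = 2×90 + 27
90 = 3×27 + 9
27 = 3×9 + 0
gcd(711, 207) = 9.
Working backward:
9 = 90 − 3·27
9 = −3·207 + 7·90
9 = 7·711 − 24·207
So 9 = (7)·711 + (-24)·207.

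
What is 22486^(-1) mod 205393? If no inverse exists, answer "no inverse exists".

20342

Run Euclid on (205393, 22486):
205393 = 9*22486 + 3019
22486 = 7*3019 + 1353
3019 = 2*1353 + 313
1353 = 4*313 + 101
313 = 3*101 + 10
101 = 10*10 + 1
10 = 10*1 + 0
gcd = 1, so the inverse exists. Back-substitute:
1 = 101 − 10·10
1 = −10·313 + 31·101
1 = 31·1353 − 134·313
1 = −134·3019 + 299·1353
1 = 299·22486 − 2227·3019
1 = −2227·205393 + 20342·22486
So 22486·20342 ≡ 1 (mod 205393).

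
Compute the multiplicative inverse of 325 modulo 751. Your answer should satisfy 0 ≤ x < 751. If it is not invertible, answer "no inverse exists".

Run Euclid on (751, 325):
751 = 2×325 + 101
325 = 3×101 + 22
101 = 4×22 + 13
22 = 1×13 + 9
13 = 1×9 + 4
9 = 2×4 + 1
4 = 4×1 + 0
The gcd is 1. Working backward:
1 = 9 − 2·4
1 = −2·13 + 3·9
1 = 3·22 − 5·13
1 = −5·101 + 23·22
1 = 23·325 − 74·101
1 = −74·751 + 171·325
So 325·171 ≡ 1 (mod 751).

171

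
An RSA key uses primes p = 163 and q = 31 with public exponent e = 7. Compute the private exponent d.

φ(n) = (p−1)(q−1) = 162·30 = 4860.
Need d with 7·d ≡ 1 (mod 4860). Apply the extended Euclidean algorithm:
4860 = 694·7 + 2
7 = 3·2 + 1
2 = 2·1 + 0
Back-substitute:
1 = 7 − 3·2
1 = −3·4860 + 2083·7
So 7·2083 ≡ 1 (mod 4860), hence d = 2083.

2083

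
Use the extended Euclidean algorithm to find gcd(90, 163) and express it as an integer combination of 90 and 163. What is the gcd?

1

Repeated division:
163 = 1·90 + 73
90 = 1·73 + 17
73 = 4·17 + 5
17 = 3·5 + 2
5 = 2·2 + 1
2 = 2·1 + 0
gcd(90, 163) = 1.
Back-substituting:
1 = 5 − 2·2
1 = −2·17 + 7·5
1 = 7·73 − 30·17
1 = −30·90 + 37·73
1 = 37·163 − 67·90
So 1 = (37)·163 + (-67)·90.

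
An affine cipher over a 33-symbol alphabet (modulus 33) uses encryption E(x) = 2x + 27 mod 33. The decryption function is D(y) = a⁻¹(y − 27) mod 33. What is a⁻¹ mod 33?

gcd(33, 2) by repeated division:
33 = 16×2 + 1
2 = 2×1 + 0
gcd = 1, so the inverse exists. Back-substitute:
1 = 33 − 16·2
So 2·(-16) ≡ 1 (mod 33), and -16 ≡ 17 (mod 33).

17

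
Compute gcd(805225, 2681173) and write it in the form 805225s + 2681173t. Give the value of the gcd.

Euclidean algorithm:
2681173 = 3*805225 + 265498
805225 = 3*265498 + 8731
265498 = 30*8731 + 3568
8731 = 2*3568 + 1595
3568 = 2*1595 + 378
1595 = 4*378 + 83
378 = 4*83 + 46
83 = 1*46 + 37
46 = 1*37 + 9
37 = 4*9 + 1
9 = 9*1 + 0
gcd(805225, 2681173) = 1.
Working backward:
1 = 37 − 4·9
1 = −4·46 + 5·37
1 = 5·83 − 9·46
1 = −9·378 + 41·83
1 = 41·1595 − 173·378
1 = −173·3568 + 387·1595
1 = 387·8731 − 947·3568
1 = −947·265498 + 28797·8731
1 = 28797·805225 − 87338·265498
1 = −87338·2681173 + 290811·805225
So 1 = (-87338)·2681173 + (290811)·805225.

1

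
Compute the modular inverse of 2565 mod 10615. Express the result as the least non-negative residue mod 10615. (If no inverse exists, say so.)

no inverse exists

Compute gcd(2565, 10615):
10615 = 4·2565 + 355
2565 = 7·355 + 80
355 = 4·80 + 35
80 = 2·35 + 10
35 = 3·10 + 5
10 = 2·5 + 0
The gcd is 5, not 1, hence no inverse exists.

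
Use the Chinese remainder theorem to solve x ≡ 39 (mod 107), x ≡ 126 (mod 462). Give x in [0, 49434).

44016

Write x = 39 + 107·k. Then 107·k ≡ 126 − 39 ≡ 87 (mod 462).
Need 107⁻¹ mod 462. Extended Euclid on (462, 107):
462 = 4×107 + 34
107 = 3×34 + 5
34 = 6×5 + 4
5 = 1×4 + 1
4 = 4×1 + 0
Back-substitute:
1 = 5 − 4
1 = −34 + 7·5
1 = 7·107 − 22·34
1 = −22·462 + 95·107
107⁻¹ ≡ 95 (mod 462), so k ≡ 95·87 ≡ 411 (mod 462).
x = 39 + 107·411 = 44016.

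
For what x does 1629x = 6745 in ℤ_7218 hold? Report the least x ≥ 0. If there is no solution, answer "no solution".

no solution

gcd(1629, 7218):
7218 = 4·1629 + 702
1629 = 2·702 + 225
702 = 3·225 + 27
225 = 8·27 + 9
27 = 3·9 + 0
gcd = 9, but 9 ∤ 6745, so the congruence has no solution.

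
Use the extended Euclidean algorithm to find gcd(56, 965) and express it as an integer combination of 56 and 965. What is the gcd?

Repeated division:
965 = 17·56 + 13
56 = 4·13 + 4
13 = 3·4 + 1
4 = 4·1 + 0
gcd(56, 965) = 1.
Express as a combination:
1 = 13 − 3·4
1 = −3·56 + 13·13
1 = 13·965 − 224·56
So 1 = (13)·965 + (-224)·56.

1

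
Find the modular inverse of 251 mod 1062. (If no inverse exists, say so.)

1007

Run Euclid on (1062, 251):
1062 = 4*251 + 58
251 = 4*58 + 19
58 = 3*19 + 1
19 = 19*1 + 0
Since gcd(251, 1062) = 1, back-substitute to write 1 as a combination:
1 = 58 − 3·19
1 = −3·251 + 13·58
1 = 13·1062 − 55·251
So 251·(-55) ≡ 1 (mod 1062), and -55 ≡ 1007 (mod 1062).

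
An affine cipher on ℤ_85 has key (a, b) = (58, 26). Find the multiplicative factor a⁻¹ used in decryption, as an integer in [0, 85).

Extended Euclidean algorithm:
85 = 1*58 + 27
58 = 2*27 + 4
27 = 6*4 + 3
4 = 1*3 + 1
3 = 3*1 + 0
The gcd is 1. Working backward:
1 = 4 − 3
1 = −27 + 7·4
1 = 7·58 − 15·27
1 = −15·85 + 22·58
So 58·22 ≡ 1 (mod 85).

22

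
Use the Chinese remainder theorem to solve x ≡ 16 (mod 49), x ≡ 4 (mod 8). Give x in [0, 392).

Write x = 16 + 49·k. Then 49·k ≡ 4 − 16 ≡ 4 (mod 8).
Need 49⁻¹ mod 8. Extended Euclid on (8, 1):
8 = 8*1 + 0
49⁻¹ ≡ 1 (mod 8), so k ≡ 1·4 ≡ 4 (mod 8).
x = 16 + 49·4 = 212.

212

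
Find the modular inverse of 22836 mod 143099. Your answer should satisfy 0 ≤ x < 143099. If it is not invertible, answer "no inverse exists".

no inverse exists

Euclidean algorithm on 143099, 22836:
143099 = 6*22836 + 6083
22836 = 3*6083 + 4587
6083 = 1*4587 + 1496
4587 = 3*1496 + 99
1496 = 15*99 + 11
99 = 9*11 + 0
gcd(22836, 143099) = 11 ≠ 1, so 22836 has no multiplicative inverse modulo 143099.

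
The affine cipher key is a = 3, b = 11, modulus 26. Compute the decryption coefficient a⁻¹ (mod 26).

9

Extended Euclidean algorithm:
26 = 8*3 + 2
3 = 1*2 + 1
2 = 2*1 + 0
gcd = 1, so the inverse exists. Back-substitute:
1 = 3 − 2
1 = −26 + 9·3
So 3·9 ≡ 1 (mod 26).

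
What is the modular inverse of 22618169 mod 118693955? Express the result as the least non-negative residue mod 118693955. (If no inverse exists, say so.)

gcd(118693955, 22618169) by repeated division:
118693955 = 5*22618169 + 5603110
22618169 = 4*5603110 + 205729
5603110 = 27*205729 + 48427
205729 = 4*48427 + 12021
48427 = 4*12021 + 343
12021 = 35*343 + 16
343 = 21*16 + 7
16 = 2*7 + 2
7 = 3*2 + 1
2 = 2*1 + 0
Since gcd(22618169, 118693955) = 1, back-substitute to write 1 as a combination:
1 = 7 − 3·2
1 = −3·16 + 7·7
1 = 7·343 − 150·16
1 = −150·12021 + 5257·343
1 = 5257·48427 − 21178·12021
1 = −21178·205729 + 89969·48427
1 = 89969·5603110 − 2450341·205729
1 = −2450341·22618169 + 9891333·5603110
1 = 9891333·118693955 − 51907006·22618169
Thus 22618169·(-51907006) ≡ 1 (mod 118693955); reducing, -51907006 mod 118693955 = 66786949.

66786949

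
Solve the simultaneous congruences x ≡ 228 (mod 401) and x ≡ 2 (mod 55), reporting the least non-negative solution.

13862

Write x = 228 + 401·k. Then 401·k ≡ 2 − 228 ≡ 49 (mod 55).
Need 401⁻¹ mod 55. Extended Euclid on (55, 16):
55 = 3*16 + 7
16 = 2*7 + 2
7 = 3*2 + 1
2 = 2*1 + 0
Back-substitute:
1 = 7 − 3·2
1 = −3·16 + 7·7
1 = 7·55 − 24·16
401⁻¹ ≡ 31 (mod 55), so k ≡ 31·49 ≡ 34 (mod 55).
x = 228 + 401·34 = 13862.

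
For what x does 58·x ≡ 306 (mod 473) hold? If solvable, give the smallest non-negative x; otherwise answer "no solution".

First find gcd(58, 473):
473 = 8*58 + 9
58 = 6*9 + 4
9 = 2*4 + 1
4 = 4*1 + 0
gcd = 1, so a unique solution mod 473 exists.
Back-substitute for the Bézout coefficients:
1 = 9 − 2·4
1 = −2·58 + 13·9
1 = 13·473 − 106·58
So 58·(-106) ≡ 1 (mod 473), giving 58⁻¹ ≡ 367.
x ≡ 58⁻¹·306 ≡ 367·306 ≡ 201 (mod 473).

201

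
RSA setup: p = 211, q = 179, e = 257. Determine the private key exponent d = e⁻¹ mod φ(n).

31853

φ(n) = (p−1)(q−1) = 210·178 = 37380.
Need d with 257·d ≡ 1 (mod 37380). Apply the extended Euclidean algorithm:
37380 = 145*257 + 115
257 = 2*115 + 27
115 = 4*27 + 7
27 = 3*7 + 6
7 = 1*6 + 1
6 = 6*1 + 0
Back-substitute:
1 = 7 − 6
1 = −27 + 4·7
1 = 4·115 − 17·27
1 = −17·257 + 38·115
1 = 38·37380 − 5527·257
So 257·(-5527) ≡ 1 (mod 37380), hence d ≡ -5527 ≡ 31853 (mod 37380).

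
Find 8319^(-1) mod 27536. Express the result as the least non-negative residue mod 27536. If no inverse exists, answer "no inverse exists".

9983

Apply the Euclidean algorithm to 27536 and 8319:
27536 = 3×8319 + 2579
8319 = 3×2579 + 582
2579 = 4×582 + 251
582 = 2×251 + 80
251 = 3×80 + 11
80 = 7×11 + 3
11 = 3×3 + 2
3 = 1×2 + 1
2 = 2×1 + 0
gcd = 1, so the inverse exists. Back-substitute:
1 = 3 − 2
1 = −11 + 4·3
1 = 4·80 − 29·11
1 = −29·251 + 91·80
1 = 91·582 − 211·251
1 = −211·2579 + 935·582
1 = 935·8319 − 3016·2579
1 = −3016·27536 + 9983·8319
So 8319·9983 ≡ 1 (mod 27536).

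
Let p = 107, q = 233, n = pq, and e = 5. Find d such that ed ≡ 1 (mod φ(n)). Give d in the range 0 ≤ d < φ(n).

φ(n) = (p−1)(q−1) = 106·232 = 24592.
Need d with 5·d ≡ 1 (mod 24592). Apply the extended Euclidean algorithm:
24592 = 4918×5 + 2
5 = 2×2 + 1
2 = 2×1 + 0
Back-substitute:
1 = 5 − 2·2
1 = −2·24592 + 9837·5
So 5·9837 ≡ 1 (mod 24592), hence d = 9837.

9837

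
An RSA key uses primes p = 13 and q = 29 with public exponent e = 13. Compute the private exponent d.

181

φ(n) = (p−1)(q−1) = 12·28 = 336.
Need d with 13·d ≡ 1 (mod 336). Apply the extended Euclidean algorithm:
336 = 25·13 + 11
13 = 1·11 + 2
11 = 5·2 + 1
2 = 2·1 + 0
Back-substitute:
1 = 11 − 5·2
1 = −5·13 + 6·11
1 = 6·336 − 155·13
So 13·(-155) ≡ 1 (mod 336), hence d ≡ -155 ≡ 181 (mod 336).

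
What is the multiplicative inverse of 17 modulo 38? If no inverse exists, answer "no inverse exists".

Apply the Euclidean algorithm to 38 and 17:
38 = 2*17 + 4
17 = 4*4 + 1
4 = 4*1 + 0
gcd = 1, so the inverse exists. Back-substitute:
1 = 17 − 4·4
1 = −4·38 + 9·17
So 17·9 ≡ 1 (mod 38).

9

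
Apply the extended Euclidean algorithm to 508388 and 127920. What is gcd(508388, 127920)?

4

Apply Euclid's algorithm to 508388 and 127920:
508388 = 3×127920 + 124628
127920 = 1×124628 + 3292
124628 = 37×3292 + 2824
3292 = 1×2824 + 468
2824 = 6×468 + 16
468 = 29×16 + 4
16 = 4×4 + 0
gcd(508388, 127920) = 4.
Express as a combination:
4 = 468 − 29·16
4 = −29·2824 + 175·468
4 = 175·3292 − 204·2824
4 = −204·124628 + 7723·3292
4 = 7723·127920 − 7927·124628
4 = −7927·508388 + 31504·127920
So 4 = (-7927)·508388 + (31504)·127920.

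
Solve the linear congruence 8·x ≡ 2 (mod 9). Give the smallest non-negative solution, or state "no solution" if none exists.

First find gcd(8, 9):
9 = 1×8 + 1
8 = 8×1 + 0
gcd = 1, so a unique solution mod 9 exists.
Back-substitute for the Bézout coefficients:
1 = 9 − 8
So 8·(-1) ≡ 1 (mod 9), giving 8⁻¹ ≡ 8.
x ≡ 8⁻¹·2 ≡ 8·2 ≡ 7 (mod 9).

7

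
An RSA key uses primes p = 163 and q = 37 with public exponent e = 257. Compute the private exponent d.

5537

φ(n) = (p−1)(q−1) = 162·36 = 5832.
Need d with 257·d ≡ 1 (mod 5832). Apply the extended Euclidean algorithm:
5832 = 22×257 + 178
257 = 1×178 + 79
178 = 2×79 + 20
79 = 3×20 + 19
20 = 1×19 + 1
19 = 19×1 + 0
Back-substitute:
1 = 20 − 19
1 = −79 + 4·20
1 = 4·178 − 9·79
1 = −9·257 + 13·178
1 = 13·5832 − 295·257
So 257·(-295) ≡ 1 (mod 5832), hence d ≡ -295 ≡ 5537 (mod 5832).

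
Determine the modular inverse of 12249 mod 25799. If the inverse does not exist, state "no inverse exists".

Run Euclid on (25799, 12249):
25799 = 2*12249 + 1301
12249 = 9*1301 + 540
1301 = 2*540 + 221
540 = 2*221 + 98
221 = 2*98 + 25
98 = 3*25 + 23
25 = 1*23 + 2
23 = 11*2 + 1
2 = 2*1 + 0
The gcd is 1. Working backward:
1 = 23 − 11·2
1 = −11·25 + 12·23
1 = 12·98 − 47·25
1 = −47·221 + 106·98
1 = 106·540 − 259·221
1 = −259·1301 + 624·540
1 = 624·12249 − 5875·1301
1 = −5875·25799 + 12374·12249
So 12249·12374 ≡ 1 (mod 25799).

12374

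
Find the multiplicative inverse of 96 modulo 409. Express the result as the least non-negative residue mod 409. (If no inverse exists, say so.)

98

gcd(409, 96) by repeated division:
409 = 4×96 + 25
96 = 3×25 + 21
25 = 1×21 + 4
21 = 5×4 + 1
4 = 4×1 + 0
Since gcd(96, 409) = 1, back-substitute to write 1 as a combination:
1 = 21 − 5·4
1 = −5·25 + 6·21
1 = 6·96 − 23·25
1 = −23·409 + 98·96
So 96·98 ≡ 1 (mod 409).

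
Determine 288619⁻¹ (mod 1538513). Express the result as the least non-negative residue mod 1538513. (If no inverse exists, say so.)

362998

gcd(1538513, 288619) by repeated division:
1538513 = 5·288619 + 95418
288619 = 3·95418 + 2365
95418 = 40·2365 + 818
2365 = 2·818 + 729
818 = 1·729 + 89
729 = 8·89 + 17
89 = 5·17 + 4
17 = 4·4 + 1
4 = 4·1 + 0
Since gcd(288619, 1538513) = 1, back-substitute to write 1 as a combination:
1 = 17 − 4·4
1 = −4·89 + 21·17
1 = 21·729 − 172·89
1 = −172·818 + 193·729
1 = 193·2365 − 558·818
1 = −558·95418 + 22513·2365
1 = 22513·288619 − 68097·95418
1 = −68097·1538513 + 362998·288619
So 288619·362998 ≡ 1 (mod 1538513).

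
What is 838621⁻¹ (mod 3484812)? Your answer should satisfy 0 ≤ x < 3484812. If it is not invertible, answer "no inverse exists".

3057553

Run Euclid on (3484812, 838621):
3484812 = 4*838621 + 130328
838621 = 6*130328 + 56653
130328 = 2*56653 + 17022
56653 = 3*17022 + 5587
17022 = 3*5587 + 261
5587 = 21*261 + 106
261 = 2*106 + 49
106 = 2*49 + 8
49 = 6*8 + 1
8 = 8*1 + 0
gcd = 1, so the inverse exists. Back-substitute:
1 = 49 − 6·8
1 = −6·106 + 13·49
1 = 13·261 − 32·106
1 = −32·5587 + 685·261
1 = 685·17022 − 2087·5587
1 = −2087·56653 + 6946·17022
1 = 6946·130328 − 15979·56653
1 = −15979·838621 + 102820·130328
1 = 102820·3484812 − 427259·838621
Hence 838621⁻¹ ≡ -427259 ≡ 3057553 (mod 3484812).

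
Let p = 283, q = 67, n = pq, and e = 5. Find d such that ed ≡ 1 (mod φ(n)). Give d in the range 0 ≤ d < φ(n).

φ(n) = (p−1)(q−1) = 282·66 = 18612.
Need d with 5·d ≡ 1 (mod 18612). Apply the extended Euclidean algorithm:
18612 = 3722·5 + 2
5 = 2·2 + 1
2 = 2·1 + 0
Back-substitute:
1 = 5 − 2·2
1 = −2·18612 + 7445·5
So 5·7445 ≡ 1 (mod 18612), hence d = 7445.

7445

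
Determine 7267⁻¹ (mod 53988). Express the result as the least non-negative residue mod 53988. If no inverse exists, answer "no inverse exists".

21931

gcd(53988, 7267) by repeated division:
53988 = 7·7267 + 3119
7267 = 2·3119 + 1029
3119 = 3·1029 + 32
1029 = 32·32 + 5
32 = 6·5 + 2
5 = 2·2 + 1
2 = 2·1 + 0
gcd = 1, so the inverse exists. Back-substitute:
1 = 5 − 2·2
1 = −2·32 + 13·5
1 = 13·1029 − 418·32
1 = −418·3119 + 1267·1029
1 = 1267·7267 − 2952·3119
1 = −2952·53988 + 21931·7267
So 7267·21931 ≡ 1 (mod 53988).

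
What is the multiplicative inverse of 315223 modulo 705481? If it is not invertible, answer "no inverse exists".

24135

Apply the Euclidean algorithm to 705481 and 315223:
705481 = 2·315223 + 75035
315223 = 4·75035 + 15083
75035 = 4·15083 + 14703
15083 = 1·14703 + 380
14703 = 38·380 + 263
380 = 1·263 + 117
263 = 2·117 + 29
117 = 4·29 + 1
29 = 29·1 + 0
gcd = 1, so the inverse exists. Back-substitute:
1 = 117 − 4·29
1 = −4·263 + 9·117
1 = 9·380 − 13·263
1 = −13·14703 + 503·380
1 = 503·15083 − 516·14703
1 = −516·75035 + 2567·15083
1 = 2567·315223 − 10784·75035
1 = −10784·705481 + 24135·315223
So 315223·24135 ≡ 1 (mod 705481).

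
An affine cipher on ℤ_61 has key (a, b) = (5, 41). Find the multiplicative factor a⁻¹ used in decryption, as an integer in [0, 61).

49

Run Euclid on (61, 5):
61 = 12·5 + 1
5 = 5·1 + 0
Since gcd(5, 61) = 1, back-substitute to write 1 as a combination:
1 = 61 − 12·5
Thus 5·(-12) ≡ 1 (mod 61); reducing, -12 mod 61 = 49.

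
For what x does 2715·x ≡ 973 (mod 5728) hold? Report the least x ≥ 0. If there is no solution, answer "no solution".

3511

First find gcd(2715, 5728):
5728 = 2×2715 + 298
2715 = 9×298 + 33
298 = 9×33 + 1
33 = 33×1 + 0
gcd = 1, so a unique solution mod 5728 exists.
Back-substitute for the Bézout coefficients:
1 = 298 − 9·33
1 = −9·2715 + 82·298
1 = 82·5728 − 173·2715
So 2715·(-173) ≡ 1 (mod 5728), giving 2715⁻¹ ≡ 5555.
x ≡ 2715⁻¹·973 ≡ 5555·973 ≡ 3511 (mod 5728).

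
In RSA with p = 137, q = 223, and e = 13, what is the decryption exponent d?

φ(n) = (p−1)(q−1) = 136·222 = 30192.
Need d with 13·d ≡ 1 (mod 30192). Apply the extended Euclidean algorithm:
30192 = 2322·13 + 6
13 = 2·6 + 1
6 = 6·1 + 0
Back-substitute:
1 = 13 − 2·6
1 = −2·30192 + 4645·13
So 13·4645 ≡ 1 (mod 30192), hence d = 4645.

4645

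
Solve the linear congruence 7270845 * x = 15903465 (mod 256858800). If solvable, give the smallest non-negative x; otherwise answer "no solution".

First find gcd(7270845, 256858800):
256858800 = 35×7270845 + 2379225
7270845 = 3×2379225 + 133170
2379225 = 17×133170 + 115335
133170 = 1×115335 + 17835
115335 = 6×17835 + 8325
17835 = 2×8325 + 1185
8325 = 7×1185 + 30
1185 = 39×30 + 15
30 = 2×15 + 0
gcd = 15 and 15 | 15903465, so solutions exist. Divide through by 15: 484723x ≡ 1060231 (mod 17123920).
Now find 484723⁻¹ mod 17123920:
17123920 = 35*484723 + 158615
484723 = 3*158615 + 8878
158615 = 17*8878 + 7689
8878 = 1*7689 + 1189
7689 = 6*1189 + 555
1189 = 2*555 + 79
555 = 7*79 + 2
79 = 39*2 + 1
2 = 2*1 + 0
Back-substitute:
1 = 79 − 39·2
1 = −39·555 + 274·79
1 = 274·1189 − 587·555
1 = −587·7689 + 3796·1189
1 = 3796·8878 − 4383·7689
1 = −4383·158615 + 78307·8878
1 = 78307·484723 − 239304·158615
1 = −239304·17123920 + 8453947·484723
So 484723⁻¹ ≡ 8453947 (mod 17123920).
Then x ≡ 8453947·1060231 ≡ 14607917 (mod 17123920); the smallest non-negative solution is x = 14607917.

14607917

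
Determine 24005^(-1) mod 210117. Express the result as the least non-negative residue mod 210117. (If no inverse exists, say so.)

Extended Euclidean algorithm:
210117 = 8·24005 + 18077
24005 = 1·18077 + 5928
18077 = 3·5928 + 293
5928 = 20·293 + 68
293 = 4·68 + 21
68 = 3·21 + 5
21 = 4·5 + 1
5 = 5·1 + 0
Since gcd(24005, 210117) = 1, back-substitute to write 1 as a combination:
1 = 21 − 4·5
1 = −4·68 + 13·21
1 = 13·293 − 56·68
1 = −56·5928 + 1133·293
1 = 1133·18077 − 3455·5928
1 = −3455·24005 + 4588·18077
1 = 4588·210117 − 40159·24005
So 24005·(-40159) ≡ 1 (mod 210117), and -40159 ≡ 169958 (mod 210117).

169958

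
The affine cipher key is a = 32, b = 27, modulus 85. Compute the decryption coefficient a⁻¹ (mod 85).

8

Run Euclid on (85, 32):
85 = 2*32 + 21
32 = 1*21 + 11
21 = 1*11 + 10
11 = 1*10 + 1
10 = 10*1 + 0
The gcd is 1. Working backward:
1 = 11 − 10
1 = −21 + 2·11
1 = 2·32 − 3·21
1 = −3·85 + 8·32
So 32·8 ≡ 1 (mod 85).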